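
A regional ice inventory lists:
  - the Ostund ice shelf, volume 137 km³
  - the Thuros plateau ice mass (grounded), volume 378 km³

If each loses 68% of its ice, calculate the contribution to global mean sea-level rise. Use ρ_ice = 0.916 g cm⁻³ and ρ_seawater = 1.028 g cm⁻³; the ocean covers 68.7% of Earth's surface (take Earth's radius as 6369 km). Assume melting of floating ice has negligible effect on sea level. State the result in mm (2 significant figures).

≈ 0.65 mm

The Ostund ice shelf is floating and already displaces its own weight of water, so its melt adds essentially nothing to sea level.
Thuros: 0.68 × 378 km³ × (916/1028) = 229.0 km³ of water.
Total added water ≈ 2.290×10^11 m³ over 3.50×10^14 m² → Δh = 6.54×10^-4 m = 0.65 mm.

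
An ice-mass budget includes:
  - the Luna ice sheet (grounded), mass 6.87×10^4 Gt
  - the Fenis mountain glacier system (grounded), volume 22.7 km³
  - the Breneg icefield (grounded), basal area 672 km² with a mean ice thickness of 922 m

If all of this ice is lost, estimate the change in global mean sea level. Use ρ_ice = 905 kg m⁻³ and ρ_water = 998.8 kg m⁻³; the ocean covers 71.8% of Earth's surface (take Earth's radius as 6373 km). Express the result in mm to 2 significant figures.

Luna: 6.87×10^4 Gt = 6.870×10^16 kg; dividing by ρ_w = 998.8 kg m⁻³ gives 6.878×10^13 m³ of water.
Fenis: 22.7 km³ × (905/998.8) = 20.57 km³ of water.
Breneg: ice volume = 672 km² × 922 m = 619.6 km³; 619.6 × (905/998.8) = 561.4 km³ of water.
Total added water ≈ 6.936×10^13 m³ over 3.66×10^14 m² → Δh = 0.189 m = 190 mm.

≈ 190 mm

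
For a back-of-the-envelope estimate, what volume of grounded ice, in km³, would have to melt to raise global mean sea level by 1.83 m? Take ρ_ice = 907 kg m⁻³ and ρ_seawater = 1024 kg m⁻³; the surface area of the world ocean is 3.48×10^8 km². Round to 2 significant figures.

≈ 7.2×10^5 km³

Required water volume = Δh × A = 1.83 m × 3.48×10^14 m² = 6.368×10^14 m³ = 6.368×10^5 km³.
Ice volume = water volume × ρ_w/ρ_ice = 6.368×10^5 × 1024/907 = 7.2×10^5 km³.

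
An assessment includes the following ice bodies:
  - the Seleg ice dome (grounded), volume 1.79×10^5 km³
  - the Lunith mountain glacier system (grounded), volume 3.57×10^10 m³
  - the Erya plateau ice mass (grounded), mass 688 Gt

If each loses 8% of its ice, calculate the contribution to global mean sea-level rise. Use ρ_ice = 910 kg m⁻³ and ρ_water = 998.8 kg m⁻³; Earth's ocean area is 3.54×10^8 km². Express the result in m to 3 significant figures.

≈ 0.0370 m

Seleg: 0.08 × 1.79×10^5 km³ × (910/998.8) = 1.305×10^4 km³ of water.
Lunith: 0.08 × 3.57×10^10 m³ × (910/998.8) = 2.602×10^9 m³ of water.
Erya: 0.08 × 688 Gt = 5.504×10^13 kg; dividing by ρ_w = 998.8 kg m⁻³ gives 5.511×10^10 m³ of water.
Total added water ≈ 1.310×10^13 m³ over 3.54×10^14 m² → Δh = 0.0370 m.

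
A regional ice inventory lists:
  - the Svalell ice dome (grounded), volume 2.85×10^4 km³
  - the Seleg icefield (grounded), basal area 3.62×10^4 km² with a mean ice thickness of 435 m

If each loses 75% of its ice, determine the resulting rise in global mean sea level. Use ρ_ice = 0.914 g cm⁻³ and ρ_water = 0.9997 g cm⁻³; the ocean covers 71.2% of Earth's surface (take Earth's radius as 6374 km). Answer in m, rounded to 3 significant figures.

≈ 0.0835 m

Svalell: 0.75 × 2.85×10^4 km³ × (914/999.7) = 1.954×10^4 km³ of water.
Seleg: ice volume = 3.62×10^4 km² × 435 m = 1.575×10^4 km³; 0.75 × 1.575×10^4 × (914/999.7) = 1.080×10^4 km³ of water.
Total added water ≈ 3.034×10^13 m³ over 3.64×10^14 m² → Δh = 0.0835 m.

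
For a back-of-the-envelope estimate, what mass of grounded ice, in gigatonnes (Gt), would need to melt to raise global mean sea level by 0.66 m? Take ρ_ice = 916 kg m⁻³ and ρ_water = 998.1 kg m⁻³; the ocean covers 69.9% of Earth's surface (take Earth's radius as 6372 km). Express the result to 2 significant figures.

Required water volume = Δh × A = 0.66 m × 3.57×10^14 m² = 2.354×10^14 m³.
ρ_w = 998.1 kg m⁻³, so the mass of water = 2.354×10^14 m³ × 998.1 kg m⁻³ = 2.349×10^17 kg = 2.3×10^5 Gt (and the same mass of ice, by conservation).

≈ 2.3×10^5 Gt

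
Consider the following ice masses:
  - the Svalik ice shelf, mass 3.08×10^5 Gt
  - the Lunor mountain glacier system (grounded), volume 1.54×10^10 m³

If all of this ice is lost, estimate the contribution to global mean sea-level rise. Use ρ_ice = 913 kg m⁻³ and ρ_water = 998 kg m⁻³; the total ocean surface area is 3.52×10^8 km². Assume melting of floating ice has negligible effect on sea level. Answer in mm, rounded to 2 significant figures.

≈ 0.040 mm

The Svalik ice shelf is floating and already displaces its own weight of water, so its melt adds essentially nothing to sea level.
Lunor: 1.54×10^10 m³ × (913/998) = 1.409×10^10 m³ of water.
Total added water ≈ 1.409×10^10 m³ over 3.52×10^14 m² → Δh = 4.00×10^-5 m = 0.040 mm.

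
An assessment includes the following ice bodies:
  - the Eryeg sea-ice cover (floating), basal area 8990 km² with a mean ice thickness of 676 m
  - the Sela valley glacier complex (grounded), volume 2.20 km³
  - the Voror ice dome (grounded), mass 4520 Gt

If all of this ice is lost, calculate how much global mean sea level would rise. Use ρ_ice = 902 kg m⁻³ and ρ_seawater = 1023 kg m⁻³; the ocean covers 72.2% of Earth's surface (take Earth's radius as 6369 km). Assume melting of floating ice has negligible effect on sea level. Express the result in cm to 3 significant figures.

≈ 1.20 cm

The Eryeg sea-ice cover is floating and already displaces its own weight of water, so its melt adds essentially nothing to sea level.
Sela: 2.20 km³ × (902/1023) = 1.940 km³ of water.
Voror: 4520 Gt = 4.520×10^15 kg; dividing by ρ_w = 1023 kg m⁻³ gives 4.418×10^12 m³ of water.
Total added water ≈ 4.420×10^12 m³ over 3.68×10^14 m² → Δh = 0.0120 m = 1.20 cm.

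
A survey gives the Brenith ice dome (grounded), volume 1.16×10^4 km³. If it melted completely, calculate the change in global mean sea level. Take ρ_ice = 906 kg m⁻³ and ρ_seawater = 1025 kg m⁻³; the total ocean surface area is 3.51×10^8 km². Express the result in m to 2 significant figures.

≈ 0.029 m

Brenith: 1.16×10^4 km³ × (906/1025) = 1.025×10^4 km³ of water.
Spread over 3.51×10^14 m² of ocean, Δh = 1.025×10^13 / 3.51×10^14 = 0.0292 m.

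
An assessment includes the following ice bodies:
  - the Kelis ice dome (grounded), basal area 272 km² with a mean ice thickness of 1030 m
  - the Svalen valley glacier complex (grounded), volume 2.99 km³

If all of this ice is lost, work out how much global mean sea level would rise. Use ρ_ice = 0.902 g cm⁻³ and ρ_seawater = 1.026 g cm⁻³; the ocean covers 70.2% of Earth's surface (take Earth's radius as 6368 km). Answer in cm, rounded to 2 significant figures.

Kelis: ice volume = 272 km² × 1030 m = 280.2 km³; 280.2 × (902/1026) = 246.3 km³ of water.
Svalen: 2.99 km³ × (902/1026) = 2.629 km³ of water.
Total added water ≈ 2.489×10^11 m³ over 3.58×10^14 m² → Δh = 6.96×10^-4 m = 0.070 cm.

≈ 0.070 cm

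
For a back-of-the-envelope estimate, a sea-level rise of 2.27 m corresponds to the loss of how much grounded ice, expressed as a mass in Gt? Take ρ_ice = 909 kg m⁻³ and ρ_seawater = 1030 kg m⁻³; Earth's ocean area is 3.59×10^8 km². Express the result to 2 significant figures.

Required water volume = Δh × A = 2.27 m × 3.59×10^14 m² = 8.149×10^14 m³.
ρ_w = 1030 kg m⁻³, so the mass of water = 8.149×10^14 m³ × 1030 kg m⁻³ = 8.394×10^17 kg = 8.4×10^5 Gt (and the same mass of ice, by conservation).

≈ 8.4×10^5 Gt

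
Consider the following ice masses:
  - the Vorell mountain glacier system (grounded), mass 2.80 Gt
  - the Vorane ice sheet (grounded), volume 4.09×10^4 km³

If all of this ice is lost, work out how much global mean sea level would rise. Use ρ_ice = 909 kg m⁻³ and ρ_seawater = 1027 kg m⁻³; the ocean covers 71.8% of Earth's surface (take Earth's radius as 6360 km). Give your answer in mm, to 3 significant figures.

Vorell: 2.80 Gt = 2.800×10^12 kg; dividing by ρ_w = 1027 kg m⁻³ gives 2.726×10^9 m³ of water.
Vorane: 4.09×10^4 km³ × (909/1027) = 3.620×10^4 km³ of water.
Total added water ≈ 3.620×10^13 m³ over 3.65×10^14 m² → Δh = 0.0992 m = 99.2 mm.

≈ 99.2 mm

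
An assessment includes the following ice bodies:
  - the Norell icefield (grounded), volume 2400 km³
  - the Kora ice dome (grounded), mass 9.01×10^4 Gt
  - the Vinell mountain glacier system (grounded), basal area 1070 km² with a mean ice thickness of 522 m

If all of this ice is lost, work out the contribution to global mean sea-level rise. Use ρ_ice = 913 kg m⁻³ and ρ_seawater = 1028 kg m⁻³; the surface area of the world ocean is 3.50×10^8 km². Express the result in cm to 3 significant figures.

Norell: 2400 km³ × (913/1028) = 2132 km³ of water.
Kora: 9.01×10^4 Gt = 9.010×10^16 kg; dividing by ρ_w = 1028 kg m⁻³ gives 8.765×10^13 m³ of water.
Vinell: ice volume = 1070 km² × 522 m = 558.5 km³; 558.5 × (913/1028) = 496.1 km³ of water.
Total added water ≈ 9.027×10^13 m³ over 3.50×10^14 m² → Δh = 0.258 m = 25.8 cm.

≈ 25.8 cm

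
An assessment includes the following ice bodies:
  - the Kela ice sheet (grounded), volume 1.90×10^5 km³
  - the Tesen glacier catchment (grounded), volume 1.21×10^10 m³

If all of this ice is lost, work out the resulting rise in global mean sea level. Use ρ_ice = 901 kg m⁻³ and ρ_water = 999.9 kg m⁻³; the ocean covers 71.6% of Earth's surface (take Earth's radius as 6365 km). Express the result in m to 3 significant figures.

≈ 0.470 m

Kela: 1.90×10^5 km³ × (901/999.9) = 1.712×10^5 km³ of water.
Tesen: 1.21×10^10 m³ × (901/999.9) = 1.090×10^10 m³ of water.
Total added water ≈ 1.712×10^14 m³ over 3.65×10^14 m² → Δh = 0.470 m.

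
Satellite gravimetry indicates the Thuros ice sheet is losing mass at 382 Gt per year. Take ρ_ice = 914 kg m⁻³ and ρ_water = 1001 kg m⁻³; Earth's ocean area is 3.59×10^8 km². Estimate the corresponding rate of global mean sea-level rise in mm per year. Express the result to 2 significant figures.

ρ_w = 1001 kg m⁻³. Annual water volume added = 382 Gt / ρ_w = 3.820×10^14 kg / 1001 kg m⁻³ = 3.816×10^11 m³.
Δh per year = 3.816×10^11 / 3.59×10^14 = 1.06×10^-3 m = 1.1 mm.

≈ 1.1 mm/yr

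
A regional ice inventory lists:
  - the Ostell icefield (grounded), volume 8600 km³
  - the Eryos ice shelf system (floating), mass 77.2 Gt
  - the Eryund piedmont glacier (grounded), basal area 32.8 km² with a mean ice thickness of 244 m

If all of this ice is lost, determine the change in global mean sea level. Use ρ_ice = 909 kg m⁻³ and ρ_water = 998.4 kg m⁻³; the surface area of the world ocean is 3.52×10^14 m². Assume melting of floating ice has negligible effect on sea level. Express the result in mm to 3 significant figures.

≈ 22.3 mm

Ostell: 8600 km³ × (909/998.4) = 7830 km³ of water.
The Eryos ice shelf system is floating and already displaces its own weight of water, so its melt adds essentially nothing to sea level.
Eryund: ice volume = 32.8 km² × 244 m = 8.003 km³; 8.003 × (909/998.4) = 7.287 km³ of water.
Total added water ≈ 7.837×10^12 m³ over 3.52×10^14 m² → Δh = 0.0223 m = 22.3 mm.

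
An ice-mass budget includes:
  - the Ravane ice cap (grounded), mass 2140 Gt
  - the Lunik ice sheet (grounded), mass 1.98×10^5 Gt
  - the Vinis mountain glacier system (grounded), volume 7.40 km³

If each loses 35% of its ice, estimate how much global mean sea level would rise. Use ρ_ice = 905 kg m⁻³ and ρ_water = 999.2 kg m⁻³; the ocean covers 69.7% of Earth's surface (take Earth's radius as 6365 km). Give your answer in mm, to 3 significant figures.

Ravane: 0.35 × 2140 Gt = 7.490×10^14 kg; dividing by ρ_w = 999.2 kg m⁻³ gives 7.496×10^11 m³ of water.
Lunik: 0.35 × 1.98×10^5 Gt = 6.930×10^16 kg; dividing by ρ_w = 999.2 kg m⁻³ gives 6.936×10^13 m³ of water.
Vinis: 0.35 × 7.40 km³ × (905/999.2) = 2.346 km³ of water.
Total added water ≈ 7.011×10^13 m³ over 3.55×10^14 m² → Δh = 0.198 m = 198 mm.

≈ 198 mm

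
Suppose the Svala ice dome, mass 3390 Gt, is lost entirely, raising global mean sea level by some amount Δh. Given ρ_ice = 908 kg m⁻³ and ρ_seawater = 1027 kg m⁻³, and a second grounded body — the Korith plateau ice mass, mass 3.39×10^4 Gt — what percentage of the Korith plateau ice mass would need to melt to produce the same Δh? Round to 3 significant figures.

Equal sea-level rise means equal mass of meltwater, i.e. equal mass of ice lost.
Ice mass of Svala: 3.390×10^15 kg; ice mass of Korith: 3.390×10^16 kg.
Fraction required = 3.390×10^15 / 3.390×10^16 = 0.100 → 10.0 %.

≈ 10.0 %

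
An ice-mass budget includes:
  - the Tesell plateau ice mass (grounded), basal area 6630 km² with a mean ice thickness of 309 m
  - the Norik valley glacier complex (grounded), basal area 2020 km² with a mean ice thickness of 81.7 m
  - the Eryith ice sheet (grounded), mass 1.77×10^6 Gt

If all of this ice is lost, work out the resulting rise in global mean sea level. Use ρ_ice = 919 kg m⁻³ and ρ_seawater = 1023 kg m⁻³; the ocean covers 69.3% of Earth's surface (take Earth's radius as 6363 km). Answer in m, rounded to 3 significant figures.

Tesell: ice volume = 6630 km² × 309 m = 2049 km³; 2049 × (919/1023) = 1840 km³ of water.
Norik: ice volume = 2020 km² × 81.7 m = 165.0 km³; 165.0 × (919/1023) = 148.3 km³ of water.
Eryith: 1.77×10^6 Gt = 1.770×10^18 kg; dividing by ρ_w = 1023 kg m⁻³ gives 1.730×10^15 m³ of water.
Total added water ≈ 1.732×10^15 m³ over 3.53×10^14 m² → Δh = 4.91 m.

≈ 4.91 m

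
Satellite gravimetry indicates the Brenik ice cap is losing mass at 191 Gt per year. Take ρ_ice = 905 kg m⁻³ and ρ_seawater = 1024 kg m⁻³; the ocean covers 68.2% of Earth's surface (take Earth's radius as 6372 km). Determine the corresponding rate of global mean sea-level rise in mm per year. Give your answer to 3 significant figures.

≈ 0.536 mm/yr

ρ_w = 1024 kg m⁻³. Annual water volume added = 191 Gt / ρ_w = 1.910×10^14 kg / 1024 kg m⁻³ = 1.865×10^11 m³.
Δh per year = 1.865×10^11 / 3.48×10^14 = 5.36×10^-4 m = 0.536 mm.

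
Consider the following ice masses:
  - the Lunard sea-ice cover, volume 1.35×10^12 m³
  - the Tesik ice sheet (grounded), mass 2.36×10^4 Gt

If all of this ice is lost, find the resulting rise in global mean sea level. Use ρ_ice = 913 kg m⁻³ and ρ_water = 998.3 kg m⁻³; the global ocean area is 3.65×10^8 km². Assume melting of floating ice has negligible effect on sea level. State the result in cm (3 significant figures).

≈ 6.48 cm

The Lunard sea-ice cover is floating and already displaces its own weight of water, so its melt adds essentially nothing to sea level.
Tesik: 2.36×10^4 Gt = 2.360×10^16 kg; dividing by ρ_w = 998.3 kg m⁻³ gives 2.364×10^13 m³ of water.
Total added water ≈ 2.364×10^13 m³ over 3.65×10^14 m² → Δh = 0.0648 m = 6.48 cm.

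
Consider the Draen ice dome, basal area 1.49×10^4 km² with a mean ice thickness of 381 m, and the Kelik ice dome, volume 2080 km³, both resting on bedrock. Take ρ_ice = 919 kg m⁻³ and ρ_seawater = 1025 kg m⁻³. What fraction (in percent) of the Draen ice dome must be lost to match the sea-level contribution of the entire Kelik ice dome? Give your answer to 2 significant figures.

Equal sea-level rise means equal mass of meltwater, i.e. equal mass of ice lost.
Ice mass of Kelik: 1.912×10^15 kg; ice mass of Draen: 5.217×10^15 kg.
Fraction required = 1.912×10^15 / 5.217×10^15 = 0.366 → 37 %.

≈ 37 %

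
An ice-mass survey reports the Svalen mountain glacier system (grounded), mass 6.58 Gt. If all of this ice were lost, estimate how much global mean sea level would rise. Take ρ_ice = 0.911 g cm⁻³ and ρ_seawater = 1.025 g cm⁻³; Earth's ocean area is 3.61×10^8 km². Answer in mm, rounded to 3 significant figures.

Svalen: 6.58 Gt = 6.580×10^12 kg; dividing by ρ_w = 1.025 g cm⁻³ = 1025 kg m⁻³ gives 6.420×10^9 m³ of water.
Spread over 3.61×10^14 m² of ocean, Δh = 6.420×10^9 / 3.61×10^14 = 1.78×10^-5 m = 0.0178 mm.

≈ 0.0178 mm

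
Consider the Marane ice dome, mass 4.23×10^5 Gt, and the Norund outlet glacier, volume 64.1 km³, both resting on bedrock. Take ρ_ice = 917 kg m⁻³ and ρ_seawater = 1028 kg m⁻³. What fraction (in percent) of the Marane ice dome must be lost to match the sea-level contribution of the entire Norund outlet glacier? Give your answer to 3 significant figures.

≈ 0.0139 %

Equal sea-level rise means equal mass of meltwater, i.e. equal mass of ice lost.
Ice mass of Norund: 5.878×10^13 kg; ice mass of Marane: 4.230×10^17 kg.
Fraction required = 5.878×10^13 / 4.230×10^17 = 1.39×10^-4 → 0.0139 %.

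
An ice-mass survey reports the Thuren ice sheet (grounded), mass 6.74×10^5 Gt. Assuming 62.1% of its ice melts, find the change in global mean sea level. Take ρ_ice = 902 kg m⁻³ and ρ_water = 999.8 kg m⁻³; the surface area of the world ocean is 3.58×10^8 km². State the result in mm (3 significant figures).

≈ 1170 mm

Thuren: 0.621 × 6.74×10^5 Gt = 4.186×10^17 kg; dividing by ρ_w = 999.8 kg m⁻³ gives 4.186×10^14 m³ of water.
Spread over 3.58×10^14 m² of ocean, Δh = 4.186×10^14 / 3.58×10^14 = 1.17 m = 1170 mm.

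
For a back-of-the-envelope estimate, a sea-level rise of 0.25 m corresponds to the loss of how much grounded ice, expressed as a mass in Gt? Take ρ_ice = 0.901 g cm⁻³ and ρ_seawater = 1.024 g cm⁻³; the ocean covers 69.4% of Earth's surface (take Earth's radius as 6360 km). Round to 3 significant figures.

≈ 9.03×10^4 Gt

Required water volume = Δh × A = 0.25 m × 3.53×10^14 m² = 8.819×10^13 m³.
ρ_w = 1.024 g cm⁻³ = 1024 kg m⁻³, so the mass of water = 8.819×10^13 m³ × 1024 kg m⁻³ = 9.031×10^16 kg = 9.03×10^4 Gt (and the same mass of ice, by conservation).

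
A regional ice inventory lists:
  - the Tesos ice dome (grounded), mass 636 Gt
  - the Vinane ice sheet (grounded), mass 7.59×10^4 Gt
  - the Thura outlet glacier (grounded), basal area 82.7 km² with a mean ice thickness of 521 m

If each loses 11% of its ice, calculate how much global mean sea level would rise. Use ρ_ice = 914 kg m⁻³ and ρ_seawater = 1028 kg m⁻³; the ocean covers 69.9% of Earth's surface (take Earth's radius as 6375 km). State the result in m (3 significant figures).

≈ 0.0230 m

Tesos: 0.11 × 636 Gt = 6.996×10^13 kg; dividing by ρ_w = 1028 kg m⁻³ gives 6.805×10^10 m³ of water.
Vinane: 0.11 × 7.59×10^4 Gt = 8.349×10^15 kg; dividing by ρ_w = 1028 kg m⁻³ gives 8.122×10^12 m³ of water.
Thura: ice volume = 82.7 km² × 521 m = 43.09 km³; 0.11 × 43.09 × (914/1028) = 4.214 km³ of water.
Total added water ≈ 8.194×10^12 m³ over 3.57×10^14 m² → Δh = 0.0230 m.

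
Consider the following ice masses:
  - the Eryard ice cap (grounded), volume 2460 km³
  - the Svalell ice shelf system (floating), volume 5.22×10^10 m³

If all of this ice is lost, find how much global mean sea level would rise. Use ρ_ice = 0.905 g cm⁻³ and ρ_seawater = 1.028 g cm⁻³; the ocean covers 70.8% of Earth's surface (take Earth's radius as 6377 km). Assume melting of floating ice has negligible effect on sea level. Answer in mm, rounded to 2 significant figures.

Eryard: 2460 km³ × (905/1028) = 2166 km³ of water.
The Svalell ice shelf system is floating and already displaces its own weight of water, so its melt adds essentially nothing to sea level.
Total added water ≈ 2.166×10^12 m³ over 3.62×10^14 m² → Δh = 5.99×10^-3 m = 6.0 mm.

≈ 6.0 mm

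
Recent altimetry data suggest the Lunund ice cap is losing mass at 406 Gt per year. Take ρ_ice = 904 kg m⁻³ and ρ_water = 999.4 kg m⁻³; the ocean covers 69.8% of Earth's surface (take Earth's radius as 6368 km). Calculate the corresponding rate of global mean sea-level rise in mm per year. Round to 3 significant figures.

≈ 1.14 mm/yr

ρ_w = 999.4 kg m⁻³. Annual water volume added = 406 Gt / ρ_w = 4.060×10^14 kg / 999.4 kg m⁻³ = 4.062×10^11 m³.
Δh per year = 4.062×10^11 / 3.56×10^14 = 1.14×10^-3 m = 1.14 mm.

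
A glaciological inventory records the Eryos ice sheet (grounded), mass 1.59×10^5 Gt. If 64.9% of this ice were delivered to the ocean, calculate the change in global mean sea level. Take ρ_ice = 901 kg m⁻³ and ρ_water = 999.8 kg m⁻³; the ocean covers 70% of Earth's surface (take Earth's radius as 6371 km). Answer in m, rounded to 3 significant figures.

Eryos: 0.649 × 1.59×10^5 Gt = 1.032×10^17 kg; dividing by ρ_w = 999.8 kg m⁻³ gives 1.032×10^14 m³ of water.
Spread over 3.57×10^14 m² of ocean, Δh = 1.032×10^14 / 3.57×10^14 = 0.289 m.

≈ 0.289 m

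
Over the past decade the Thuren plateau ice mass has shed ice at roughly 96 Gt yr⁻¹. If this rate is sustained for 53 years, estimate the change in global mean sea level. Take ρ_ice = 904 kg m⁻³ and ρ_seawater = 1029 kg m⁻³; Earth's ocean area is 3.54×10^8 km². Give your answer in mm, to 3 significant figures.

Total mass lost = 96 Gt/yr × 53 yr = 5088 Gt = 5.088×10^15 kg.
ρ_w = 1029 kg m⁻³, so water volume = 5.088×10^15 / 1029 = 4.945×10^12 m³.
Δh = 4.945×10^12 / 3.54×10^14 = 0.0140 m = 14.0 mm.

≈ 14.0 mm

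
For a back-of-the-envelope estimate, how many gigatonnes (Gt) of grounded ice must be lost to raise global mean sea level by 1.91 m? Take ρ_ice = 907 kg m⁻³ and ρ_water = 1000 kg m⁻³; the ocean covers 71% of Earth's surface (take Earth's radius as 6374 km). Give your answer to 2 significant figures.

Required water volume = Δh × A = 1.91 m × 3.62×10^14 m² = 6.924×10^14 m³.
ρ_w = 1000 kg m⁻³, so the mass of water = 6.924×10^14 m³ × 1000 kg m⁻³ = 6.924×10^17 kg = 6.9×10^5 Gt (and the same mass of ice, by conservation).

≈ 6.9×10^5 Gt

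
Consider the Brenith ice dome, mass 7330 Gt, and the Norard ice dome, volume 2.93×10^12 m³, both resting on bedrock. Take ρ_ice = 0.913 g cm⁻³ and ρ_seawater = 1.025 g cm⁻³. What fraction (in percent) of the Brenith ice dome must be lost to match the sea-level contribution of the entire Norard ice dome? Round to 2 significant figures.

≈ 36 %

Equal sea-level rise means equal mass of meltwater, i.e. equal mass of ice lost.
Ice mass of Norard: 2.675×10^15 kg; ice mass of Brenith: 7.330×10^15 kg.
Fraction required = 2.675×10^15 / 7.330×10^15 = 0.365 → 36 %.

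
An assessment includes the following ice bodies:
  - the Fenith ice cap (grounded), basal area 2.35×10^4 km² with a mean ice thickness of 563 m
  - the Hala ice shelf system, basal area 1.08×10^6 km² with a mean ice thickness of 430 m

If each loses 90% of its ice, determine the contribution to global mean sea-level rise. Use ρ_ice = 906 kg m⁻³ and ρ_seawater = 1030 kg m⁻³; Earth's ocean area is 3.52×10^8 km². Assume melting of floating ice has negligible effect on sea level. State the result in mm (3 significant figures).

Fenith: ice volume = 2.35×10^4 km² × 563 m = 1.323×10^4 km³; 0.9 × 1.323×10^4 × (906/1030) = 1.047×10^4 km³ of water.
The Hala ice shelf system is floating and already displaces its own weight of water, so its melt adds essentially nothing to sea level.
Total added water ≈ 1.047×10^13 m³ over 3.52×10^14 m² → Δh = 0.0298 m = 29.8 mm.

≈ 29.8 mm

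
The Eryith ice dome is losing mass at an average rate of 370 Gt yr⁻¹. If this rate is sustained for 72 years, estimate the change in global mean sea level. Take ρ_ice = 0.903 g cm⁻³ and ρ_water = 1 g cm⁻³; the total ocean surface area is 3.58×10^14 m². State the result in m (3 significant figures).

Total mass lost = 370 Gt/yr × 72 yr = 2.664×10^4 Gt = 2.664×10^16 kg.
ρ_w = 1 g cm⁻³ = 1000 kg m⁻³, so water volume = 2.664×10^16 / 1000 = 2.664×10^13 m³.
Δh = 2.664×10^13 / 3.58×10^14 = 0.0744 m.

≈ 0.0744 m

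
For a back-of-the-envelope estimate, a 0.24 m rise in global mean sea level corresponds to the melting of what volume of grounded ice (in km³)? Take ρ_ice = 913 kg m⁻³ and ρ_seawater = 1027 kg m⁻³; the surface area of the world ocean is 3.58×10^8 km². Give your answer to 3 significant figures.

≈ 9.66×10^4 km³

Required water volume = Δh × A = 0.24 m × 3.58×10^14 m² = 8.592×10^13 m³ = 8.592×10^4 km³.
Ice volume = water volume × ρ_w/ρ_ice = 8.592×10^4 × 1027/913 = 9.66×10^4 km³.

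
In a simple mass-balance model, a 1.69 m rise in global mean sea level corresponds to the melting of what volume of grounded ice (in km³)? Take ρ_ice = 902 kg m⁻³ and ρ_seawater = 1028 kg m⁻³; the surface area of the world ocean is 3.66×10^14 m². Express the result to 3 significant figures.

≈ 7.05×10^5 km³

Required water volume = Δh × A = 1.69 m × 3.66×10^14 m² = 6.185×10^14 m³ = 6.185×10^5 km³.
Ice volume = water volume × ρ_w/ρ_ice = 6.185×10^5 × 1028/902 = 7.05×10^5 km³.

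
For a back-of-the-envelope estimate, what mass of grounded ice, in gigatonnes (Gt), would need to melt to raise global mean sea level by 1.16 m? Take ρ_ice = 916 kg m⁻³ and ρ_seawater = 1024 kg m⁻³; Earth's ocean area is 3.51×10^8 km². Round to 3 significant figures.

≈ 4.17×10^5 Gt

Required water volume = Δh × A = 1.16 m × 3.51×10^14 m² = 4.072×10^14 m³.
ρ_w = 1024 kg m⁻³, so the mass of water = 4.072×10^14 m³ × 1024 kg m⁻³ = 4.169×10^17 kg = 4.17×10^5 Gt (and the same mass of ice, by conservation).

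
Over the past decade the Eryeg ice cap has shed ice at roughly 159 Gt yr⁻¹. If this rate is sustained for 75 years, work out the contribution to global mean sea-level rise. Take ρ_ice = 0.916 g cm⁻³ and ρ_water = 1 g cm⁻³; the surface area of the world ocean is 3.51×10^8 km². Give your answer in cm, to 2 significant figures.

≈ 3.4 cm

Total mass lost = 159 Gt/yr × 75 yr = 1.192×10^4 Gt = 1.192×10^16 kg.
ρ_w = 1 g cm⁻³ = 1000 kg m⁻³, so water volume = 1.192×10^16 / 1000 = 1.192×10^13 m³.
Δh = 1.192×10^13 / 3.51×10^14 = 0.0340 m = 3.4 cm.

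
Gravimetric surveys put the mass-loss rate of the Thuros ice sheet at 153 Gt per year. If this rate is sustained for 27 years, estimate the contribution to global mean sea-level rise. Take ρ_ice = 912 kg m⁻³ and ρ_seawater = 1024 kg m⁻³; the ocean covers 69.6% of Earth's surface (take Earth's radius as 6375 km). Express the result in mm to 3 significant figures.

Total mass lost = 153 Gt/yr × 27 yr = 4131 Gt = 4.131×10^15 kg.
ρ_w = 1024 kg m⁻³, so water volume = 4.131×10^15 / 1024 = 4.034×10^12 m³.
Δh = 4.034×10^12 / 3.55×10^14 = 0.0113 m = 11.3 mm.

≈ 11.3 mm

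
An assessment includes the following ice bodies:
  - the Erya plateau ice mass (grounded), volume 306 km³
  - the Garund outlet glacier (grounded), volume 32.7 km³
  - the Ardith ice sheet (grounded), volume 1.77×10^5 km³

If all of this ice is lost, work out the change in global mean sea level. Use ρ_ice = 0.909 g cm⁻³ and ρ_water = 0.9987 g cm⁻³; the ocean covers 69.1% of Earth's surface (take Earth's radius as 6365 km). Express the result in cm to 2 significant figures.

Erya: 306 km³ × (909/998.7) = 278.5 km³ of water.
Garund: 32.7 km³ × (909/998.7) = 29.76 km³ of water.
Ardith: 1.77×10^5 km³ × (909/998.7) = 1.611×10^5 km³ of water.
Total added water ≈ 1.614×10^14 m³ over 3.52×10^14 m² → Δh = 0.459 m = 46 cm.

≈ 46 cm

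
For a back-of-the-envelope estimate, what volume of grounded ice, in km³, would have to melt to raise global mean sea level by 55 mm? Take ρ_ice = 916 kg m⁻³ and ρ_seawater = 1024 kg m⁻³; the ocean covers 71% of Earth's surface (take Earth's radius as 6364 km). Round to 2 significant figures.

Required water volume = Δh × A = 0.055 m × 3.61×10^14 m² = 1.987×10^13 m³ = 1.987×10^4 km³.
Ice volume = water volume × ρ_w/ρ_ice = 1.987×10^4 × 1024/916 = 2.2×10^4 km³.

≈ 2.2×10^4 km³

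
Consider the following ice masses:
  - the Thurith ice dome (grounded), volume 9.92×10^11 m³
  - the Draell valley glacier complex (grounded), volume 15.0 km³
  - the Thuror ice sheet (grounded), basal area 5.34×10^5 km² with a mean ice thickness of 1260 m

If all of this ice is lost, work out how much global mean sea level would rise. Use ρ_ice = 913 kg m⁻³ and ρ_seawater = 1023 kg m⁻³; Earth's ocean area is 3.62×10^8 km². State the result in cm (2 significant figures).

≈ 170 cm

Thurith: 9.92×10^11 m³ × (913/1023) = 8.853×10^11 m³ of water.
Draell: 15.0 km³ × (913/1023) = 13.39 km³ of water.
Thuror: ice volume = 5.34×10^5 km² × 1260 m = 6.728×10^5 km³; 6.728×10^5 × (913/1023) = 6.005×10^5 km³ of water.
Total added water ≈ 6.014×10^14 m³ over 3.62×10^14 m² → Δh = 1.66 m = 170 cm.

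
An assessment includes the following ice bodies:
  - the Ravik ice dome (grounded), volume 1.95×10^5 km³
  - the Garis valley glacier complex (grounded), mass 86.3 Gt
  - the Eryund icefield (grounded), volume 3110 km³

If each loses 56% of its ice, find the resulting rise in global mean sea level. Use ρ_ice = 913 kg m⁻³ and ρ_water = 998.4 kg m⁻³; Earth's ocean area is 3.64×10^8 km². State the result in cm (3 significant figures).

≈ 27.9 cm

Ravik: 0.56 × 1.95×10^5 km³ × (913/998.4) = 9.986×10^4 km³ of water.
Garis: 0.56 × 86.3 Gt = 4.833×10^13 kg; dividing by ρ_w = 998.4 kg m⁻³ gives 4.841×10^10 m³ of water.
Eryund: 0.56 × 3110 km³ × (913/998.4) = 1593 km³ of water.
Total added water ≈ 1.015×10^14 m³ over 3.64×10^14 m² → Δh = 0.279 m = 27.9 cm.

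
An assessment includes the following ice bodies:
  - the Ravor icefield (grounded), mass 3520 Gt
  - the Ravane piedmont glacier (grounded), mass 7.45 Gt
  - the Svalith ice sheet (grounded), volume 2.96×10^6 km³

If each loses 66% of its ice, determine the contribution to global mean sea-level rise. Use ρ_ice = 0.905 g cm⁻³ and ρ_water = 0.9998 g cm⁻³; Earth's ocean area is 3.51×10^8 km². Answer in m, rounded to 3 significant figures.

Ravor: 0.66 × 3520 Gt = 2.323×10^15 kg; dividing by ρ_w = 0.9998 g cm⁻³ = 999.8 kg m⁻³ gives 2.324×10^12 m³ of water.
Ravane: 0.66 × 7.45 Gt = 4.917×10^12 kg; dividing by ρ_w = 999.8 kg m⁻³ gives 4.918×10^9 m³ of water.
Svalith: 0.66 × 2.96×10^6 km³ × (905/999.8) = 1.768×10^6 km³ of water.
Total added water ≈ 1.771×10^15 m³ over 3.51×10^14 m² → Δh = 5.04 m.

≈ 5.04 m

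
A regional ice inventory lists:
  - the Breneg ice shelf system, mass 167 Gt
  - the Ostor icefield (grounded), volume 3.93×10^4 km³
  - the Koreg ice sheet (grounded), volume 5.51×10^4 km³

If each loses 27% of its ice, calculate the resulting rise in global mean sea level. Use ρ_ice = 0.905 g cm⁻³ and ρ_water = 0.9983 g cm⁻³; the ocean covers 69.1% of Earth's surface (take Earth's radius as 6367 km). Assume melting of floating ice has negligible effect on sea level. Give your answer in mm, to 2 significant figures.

≈ 66 mm

The Breneg ice shelf system is floating and already displaces its own weight of water, so its melt adds essentially nothing to sea level.
Ostor: 0.27 × 3.93×10^4 km³ × (905/998.3) = 9619 km³ of water.
Koreg: 0.27 × 5.51×10^4 km³ × (905/998.3) = 1.349×10^4 km³ of water.
Total added water ≈ 2.311×10^13 m³ over 3.52×10^14 m² → Δh = 0.0656 m = 66 mm.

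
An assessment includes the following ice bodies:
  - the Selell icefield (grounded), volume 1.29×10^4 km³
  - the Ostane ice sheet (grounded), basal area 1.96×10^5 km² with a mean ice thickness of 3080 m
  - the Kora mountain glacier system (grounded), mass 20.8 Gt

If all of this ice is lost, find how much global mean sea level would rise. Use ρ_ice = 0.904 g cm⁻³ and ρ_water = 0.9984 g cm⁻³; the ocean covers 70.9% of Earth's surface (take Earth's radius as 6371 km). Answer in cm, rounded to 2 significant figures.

≈ 150 cm

Selell: 1.29×10^4 km³ × (904/998.4) = 1.168×10^4 km³ of water.
Ostane: ice volume = 1.96×10^5 km² × 3080 m = 6.037×10^5 km³; 6.037×10^5 × (904/998.4) = 5.466×10^5 km³ of water.
Kora: 20.8 Gt = 2.080×10^13 kg; dividing by ρ_w = 0.9984 g cm⁻³ = 998.4 kg m⁻³ gives 2.083×10^10 m³ of water.
Total added water ≈ 5.583×10^14 m³ over 3.62×10^14 m² → Δh = 1.54 m = 150 cm.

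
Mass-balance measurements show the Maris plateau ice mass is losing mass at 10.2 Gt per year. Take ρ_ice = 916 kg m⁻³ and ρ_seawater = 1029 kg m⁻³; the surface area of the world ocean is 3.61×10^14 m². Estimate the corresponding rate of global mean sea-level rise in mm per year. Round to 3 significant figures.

ρ_w = 1029 kg m⁻³. Annual water volume added = 10.2 Gt / ρ_w = 1.020×10^13 kg / 1029 kg m⁻³ = 9.913×10^9 m³.
Δh per year = 9.913×10^9 / 3.61×10^14 = 2.75×10^-5 m = 0.0275 mm.

≈ 0.0275 mm/yr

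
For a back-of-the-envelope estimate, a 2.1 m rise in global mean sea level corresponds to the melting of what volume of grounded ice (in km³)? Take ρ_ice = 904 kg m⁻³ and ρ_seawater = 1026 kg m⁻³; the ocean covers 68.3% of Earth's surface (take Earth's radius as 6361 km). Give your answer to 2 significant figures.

≈ 8.3×10^5 km³

Required water volume = Δh × A = 2.1 m × 3.47×10^14 m² = 7.293×10^14 m³ = 7.293×10^5 km³.
Ice volume = water volume × ρ_w/ρ_ice = 7.293×10^5 × 1026/904 = 8.3×10^5 km³.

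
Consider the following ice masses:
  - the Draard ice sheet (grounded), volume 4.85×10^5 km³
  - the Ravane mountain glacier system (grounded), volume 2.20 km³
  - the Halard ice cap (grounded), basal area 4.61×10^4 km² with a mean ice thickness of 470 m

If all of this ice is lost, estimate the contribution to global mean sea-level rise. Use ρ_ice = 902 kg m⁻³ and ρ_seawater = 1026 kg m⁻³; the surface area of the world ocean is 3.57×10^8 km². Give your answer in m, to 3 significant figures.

≈ 1.25 m

Draard: 4.85×10^5 km³ × (902/1026) = 4.264×10^5 km³ of water.
Ravane: 2.20 km³ × (902/1026) = 1.934 km³ of water.
Halard: ice volume = 4.61×10^4 km² × 470 m = 2.167×10^4 km³; 2.167×10^4 × (902/1026) = 1.905×10^4 km³ of water.
Total added water ≈ 4.454×10^14 m³ over 3.57×10^14 m² → Δh = 1.25 m.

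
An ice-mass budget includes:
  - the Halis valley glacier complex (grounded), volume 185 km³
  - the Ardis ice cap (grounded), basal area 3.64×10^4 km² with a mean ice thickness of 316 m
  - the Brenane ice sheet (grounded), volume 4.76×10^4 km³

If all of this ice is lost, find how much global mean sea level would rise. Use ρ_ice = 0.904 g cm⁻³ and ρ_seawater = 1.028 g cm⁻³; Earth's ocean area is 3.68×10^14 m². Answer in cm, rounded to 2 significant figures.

Halis: 185 km³ × (904/1028) = 162.7 km³ of water.
Ardis: ice volume = 3.64×10^4 km² × 316 m = 1.150×10^4 km³; 1.150×10^4 × (904/1028) = 1.011×10^4 km³ of water.
Brenane: 4.76×10^4 km³ × (904/1028) = 4.186×10^4 km³ of water.
Total added water ≈ 5.214×10^13 m³ over 3.68×10^14 m² → Δh = 0.142 m = 14 cm.

≈ 14 cm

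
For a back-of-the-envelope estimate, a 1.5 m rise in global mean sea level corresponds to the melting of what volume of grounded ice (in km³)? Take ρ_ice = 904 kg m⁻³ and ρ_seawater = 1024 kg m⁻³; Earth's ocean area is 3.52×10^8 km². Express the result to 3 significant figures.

≈ 5.98×10^5 km³

Required water volume = Δh × A = 1.5 m × 3.52×10^14 m² = 5.280×10^14 m³ = 5.280×10^5 km³.
Ice volume = water volume × ρ_w/ρ_ice = 5.280×10^5 × 1024/904 = 5.98×10^5 km³.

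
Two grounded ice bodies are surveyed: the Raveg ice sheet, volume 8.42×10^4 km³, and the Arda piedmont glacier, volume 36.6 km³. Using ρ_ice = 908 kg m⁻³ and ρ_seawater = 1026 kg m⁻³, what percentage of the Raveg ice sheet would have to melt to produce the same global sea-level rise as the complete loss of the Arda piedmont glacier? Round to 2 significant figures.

≈ 0.043 %

Equal sea-level rise means equal mass of meltwater, i.e. equal mass of ice lost.
Ice mass of Arda: 3.323×10^13 kg; ice mass of Raveg: 7.645×10^16 kg.
Fraction required = 3.323×10^13 / 7.645×10^16 = 4.35×10^-4 → 0.043 %.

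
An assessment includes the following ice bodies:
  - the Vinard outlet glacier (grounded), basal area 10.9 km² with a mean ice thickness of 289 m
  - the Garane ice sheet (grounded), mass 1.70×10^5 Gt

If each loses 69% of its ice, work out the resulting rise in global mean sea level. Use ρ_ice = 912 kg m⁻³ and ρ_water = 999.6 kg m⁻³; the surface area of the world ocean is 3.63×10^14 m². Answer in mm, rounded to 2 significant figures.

≈ 320 mm

Vinard: ice volume = 10.9 km² × 289 m = 3.150 km³; 0.69 × 3.150 × (912/999.6) = 1.983 km³ of water.
Garane: 0.69 × 1.70×10^5 Gt = 1.173×10^17 kg; dividing by ρ_w = 999.6 kg m⁻³ gives 1.173×10^14 m³ of water.
Total added water ≈ 1.173×10^14 m³ over 3.63×10^14 m² → Δh = 0.323 m = 320 mm.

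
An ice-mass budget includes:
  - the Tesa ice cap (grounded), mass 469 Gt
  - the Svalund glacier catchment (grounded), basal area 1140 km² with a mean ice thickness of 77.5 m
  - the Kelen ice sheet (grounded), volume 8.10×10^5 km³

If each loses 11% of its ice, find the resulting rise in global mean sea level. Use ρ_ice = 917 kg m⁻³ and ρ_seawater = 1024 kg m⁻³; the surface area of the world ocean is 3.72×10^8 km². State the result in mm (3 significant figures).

≈ 215 mm

Tesa: 0.11 × 469 Gt = 5.159×10^13 kg; dividing by ρ_w = 1024 kg m⁻³ gives 5.038×10^10 m³ of water.
Svalund: ice volume = 1140 km² × 77.5 m = 88.35 km³; 0.11 × 88.35 × (917/1024) = 8.703 km³ of water.
Kelen: 0.11 × 8.10×10^5 km³ × (917/1024) = 7.979×10^4 km³ of water.
Total added water ≈ 7.985×10^13 m³ over 3.72×10^14 m² → Δh = 0.215 m = 215 mm.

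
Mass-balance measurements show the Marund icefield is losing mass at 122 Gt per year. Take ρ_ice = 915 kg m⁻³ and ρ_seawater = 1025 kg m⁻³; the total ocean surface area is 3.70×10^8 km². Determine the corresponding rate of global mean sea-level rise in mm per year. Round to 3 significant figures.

≈ 0.322 mm/yr

ρ_w = 1025 kg m⁻³. Annual water volume added = 122 Gt / ρ_w = 1.220×10^14 kg / 1025 kg m⁻³ = 1.190×10^11 m³.
Δh per year = 1.190×10^11 / 3.70×10^14 = 3.22×10^-4 m = 0.322 mm.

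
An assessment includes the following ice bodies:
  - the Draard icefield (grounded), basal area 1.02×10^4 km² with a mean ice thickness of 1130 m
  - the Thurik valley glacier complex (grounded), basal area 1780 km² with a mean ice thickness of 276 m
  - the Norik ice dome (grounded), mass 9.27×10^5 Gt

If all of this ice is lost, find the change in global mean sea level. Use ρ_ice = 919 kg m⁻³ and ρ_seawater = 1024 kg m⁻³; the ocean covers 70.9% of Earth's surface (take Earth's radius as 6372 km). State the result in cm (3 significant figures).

≈ 253 cm

Draard: ice volume = 1.02×10^4 km² × 1130 m = 1.153×10^4 km³; 1.153×10^4 × (919/1024) = 1.034×10^4 km³ of water.
Thurik: ice volume = 1780 km² × 276 m = 491.3 km³; 491.3 × (919/1024) = 440.9 km³ of water.
Norik: 9.27×10^5 Gt = 9.270×10^17 kg; dividing by ρ_w = 1024 kg m⁻³ gives 9.053×10^14 m³ of water.
Total added water ≈ 9.161×10^14 m³ over 3.62×10^14 m² → Δh = 2.53 m = 253 cm.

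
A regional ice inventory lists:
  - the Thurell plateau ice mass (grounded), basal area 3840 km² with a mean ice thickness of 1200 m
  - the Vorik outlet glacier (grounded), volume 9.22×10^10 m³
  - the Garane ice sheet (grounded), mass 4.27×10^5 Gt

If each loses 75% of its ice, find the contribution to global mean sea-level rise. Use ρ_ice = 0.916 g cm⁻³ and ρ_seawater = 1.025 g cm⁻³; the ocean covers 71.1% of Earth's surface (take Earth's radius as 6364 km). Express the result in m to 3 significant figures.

Thurell: ice volume = 3840 km² × 1200 m = 4608 km³; 0.75 × 4608 × (916/1025) = 3088 km³ of water.
Vorik: 0.75 × 9.22×10^10 m³ × (916/1025) = 6.180×10^10 m³ of water.
Garane: 0.75 × 4.27×10^5 Gt = 3.202×10^17 kg; dividing by ρ_w = 1.025 g cm⁻³ = 1025 kg m⁻³ gives 3.124×10^14 m³ of water.
Total added water ≈ 3.156×10^14 m³ over 3.62×10^14 m² → Δh = 0.872 m.

≈ 0.872 m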